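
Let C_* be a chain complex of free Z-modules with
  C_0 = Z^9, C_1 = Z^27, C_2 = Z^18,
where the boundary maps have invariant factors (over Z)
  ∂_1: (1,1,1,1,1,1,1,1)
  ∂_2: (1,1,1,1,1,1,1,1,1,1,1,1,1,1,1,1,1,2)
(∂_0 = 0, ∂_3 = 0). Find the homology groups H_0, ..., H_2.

H_0: b_0 = 9 − 0 − 8 = 1; torsion from ∂_1 factors > 1: none. So H_0 = Z.
H_1: b_1 = 27 − 8 − 18 = 1; torsion from ∂_2 factors > 1: [2]. So H_1 = Z ⊕ Z_2.
H_2: b_2 = 18 − 18 − 0 = 0; torsion from ∂_3 factors > 1: none. So H_2 = 0.

H_0 = Z,  H_1 = Z ⊕ Z_2,  H_2 = 0.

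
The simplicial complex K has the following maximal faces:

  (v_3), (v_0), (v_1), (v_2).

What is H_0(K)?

H_0 ≅ Z^4.

Order the vertices as v_0 < v_1 < v_2 < v_3. Listing each simplex with vertices in this order, K has dimension 0 with simplices:

  0-simplices (4): [v_0], [v_1], [v_2], [v_3]

so the chain groups are C_0 ≅ Z^4.

From H_k ≅ ker(∂_k) / im(∂_{k+1}) we obtain:

  H_0: rank C_0 − rank ∂_1 = 4 − 0 = 4, and there is no ∂_1, so H_0 ≅ Z^4.

(K is a triangulation of a set of 4 points.)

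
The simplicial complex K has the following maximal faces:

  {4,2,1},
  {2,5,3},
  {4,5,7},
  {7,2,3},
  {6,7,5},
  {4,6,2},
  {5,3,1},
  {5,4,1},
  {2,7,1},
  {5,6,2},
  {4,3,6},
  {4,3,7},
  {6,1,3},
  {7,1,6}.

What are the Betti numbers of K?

Take the total order 1 < 2 < 3 < 4 < 5 < 6 < 7 on the vertex set. Then K (dimension 2) consists of the simplices:

  0-simplices (7): [1], [2], [3], [4], [5], [6], [7]
  1-simplices (21): [1,2], [1,3], [1,4], [1,5], [1,6], [1,7], [2,3], [2,4], [2,5], [2,6], [2,7], [3,4], [3,5], [3,6], [3,7], [4,5], [4,6], [4,7], [5,6], [5,7], [6,7]
  2-simplices (14): [1,2,4], [1,2,7], [1,3,5], [1,3,6], [1,4,5], [1,6,7], [2,3,5], [2,3,7], [2,4,6], [2,5,6], [3,4,6], [3,4,7], [4,5,7], [5,6,7]

so the chain groups are C_0 ≅ Z^7, C_1 ≅ Z^21, C_2 ≅ Z^14.

Boundary ∂_1: C_1 → C_0 maps an edge to its endpoints' difference, ∂[p,q] = q − p. For instance
  ∂[2,7] = [7] − [2].
The resulting 7×21 matrix has rank 6, and its Smith normal form has invariant factors (1,1,1,1,1,1).

∂_2: C_2 → C_1 sends each 2-simplex [p,q,r] to [q,r] − [p,r] + [p,q]. For instance
  ∂[2,3,5] = [3,5] − [2,5] + [2,3],
  ∂[2,5,6] = [5,6] − [2,6] + [2,5].
As a 21×14 matrix over Z this has rank 13, with invariant factors (1,1,1,1,1,1,1,1,1,1,1,1,1).

From H_k ≅ ker(∂_k) / im(∂_{k+1}) we obtain:

  H_0: rank C_0 − rank ∂_1 = 7 − 6 = 1, and the invariant factors of ∂_1 are all 1, so H_0 = Z.
  H_1: rank ker ∂_1 − rank ∂_2 = (21 − 6) − 13 = 2, and the invariant factors of ∂_2 are all 1, so H_1 = Z^2.
  H_2: rank ker ∂_2 − rank ∂_3 = (14 − 13) − 0 = 1, and there is no ∂_3, so H_2 = Z.

Hence the Betti numbers are b_0 = 1, b_1 = 2, b_2 = 1.

b_0 = 1, b_1 = 2, b_2 = 1.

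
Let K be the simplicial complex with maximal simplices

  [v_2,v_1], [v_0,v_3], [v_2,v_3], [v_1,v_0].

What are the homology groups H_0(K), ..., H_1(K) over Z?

Fix the vertex order v_0 < v_1 < v_2 < v_3 and write every simplex with vertices in increasing order. Then dim K = 1 and the simplices of K are:

  0-simplices (4): [v_0], [v_1], [v_2], [v_3]
  1-simplices (4): [v_0,v_1], [v_0,v_3], [v_1,v_2], [v_2,v_3]

so the chain groups are C_0 ≅ Z^4, C_1 ≅ Z^4.

Boundary ∂_1: C_1 → C_0 maps an edge to its endpoints' difference, ∂[p,q] = q − p. For instance
  ∂[v_0,v_3] = [v_3] − [v_0].
The resulting 4×4 matrix has rank 3, and its Smith normal form has invariant factors (1,1,1).

Computing H_k = (kernel of ∂_k) / (image of ∂_{k+1}):

  H_0: rank C_0 − rank ∂_1 = 4 − 3 = 1, and the invariant factors of ∂_1 are all 1, so H_0 ≅ Z.
  H_1: rank ker ∂_1 − rank ∂_2 = (4 − 3) − 0 = 1, and there is no ∂_2, so H_1 ≅ Z.

(K is a triangulation of the circle S^1.)

H_0 = Z,  H_1 = Z.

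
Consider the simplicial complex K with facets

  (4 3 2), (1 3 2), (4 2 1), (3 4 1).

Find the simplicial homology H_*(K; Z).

Take the total order 1 < 2 < 3 < 4 on the vertex set. Then K (dimension 2) consists of the simplices:

  0-simplices (4): [1], [2], [3], [4]
  1-simplices (6): [1,2], [1,3], [1,4], [2,3], [2,4], [3,4]
  2-simplices (4): [1,2,3], [1,2,4], [1,3,4], [2,3,4]

so the chain groups are C_0 ≅ Z^4, C_1 ≅ Z^6, C_2 ≅ Z^4.

∂_1: C_1 → C_0 is given by ∂[p,q] = [q] − [p]. For instance
  ∂[2,4] = [4] − [2].
As a 4×6 matrix over Z this has rank 3, with invariant factors (1,1,1).

∂_2: C_2 → C_1 sends each 2-simplex [p,q,r] to [q,r] − [p,r] + [p,q]. For instance
  ∂[1,3,4] = [3,4] − [1,4] + [1,3],
  ∂[1,2,4] = [2,4] − [1,4] + [1,2].
As a 6×4 matrix over Z this has rank 3, with invariant factors (1,1,1).

From H_k ≅ ker(∂_k) / im(∂_{k+1}) we obtain:

  H_0: rank C_0 − rank ∂_1 = 4 − 3 = 1, and the invariant factors of ∂_1 are all 1, so H_0 ≅ Z.
  H_1: rank ker ∂_1 − rank ∂_2 = (6 − 3) − 3 = 0, and the invariant factors of ∂_2 are all 1, so H_1 ≅ 0.
  H_2: rank ker ∂_2 − rank ∂_3 = (4 − 3) − 0 = 1, and there is no ∂_3, so H_2 ≅ Z.

(K is a triangulation of the 2-sphere S^2.)

H_0 ≅ Z,  H_1 = 0,  H_2 ≅ Z.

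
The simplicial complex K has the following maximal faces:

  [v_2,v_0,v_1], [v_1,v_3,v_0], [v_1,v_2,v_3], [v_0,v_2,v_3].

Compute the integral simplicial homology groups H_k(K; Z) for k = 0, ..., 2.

H_0 ≅ Z,  H_1 = 0,  H_2 ≅ Z.

Order the vertices as v_0 < v_1 < v_2 < v_3. Listing each simplex with vertices in this order, K has dimension 2 with simplices:

  0-simplices (4): [v_0], [v_1], [v_2], [v_3]
  1-simplices (6): [v_0,v_1], [v_0,v_2], [v_0,v_3], [v_1,v_2], [v_1,v_3], [v_2,v_3]
  2-simplices (4): [v_0,v_1,v_2], [v_0,v_1,v_3], [v_0,v_2,v_3], [v_1,v_2,v_3]

giving chain groups C_0 ≅ Z^4, C_1 ≅ Z^6, C_2 ≅ Z^4.

Boundary ∂_1: C_1 → C_0 is given by ∂[p,q] = [q] − [p]. For instance
  ∂[v_0,v_1] = [v_1] − [v_0].
The resulting 4×6 matrix has rank 3, and its Smith normal form has invariant factors (1,1,1).

The boundary map ∂_2: C_2 → C_1 maps a triangle to the signed sum of its edges. For instance
  ∂[v_0,v_1,v_3] = [v_1,v_3] − [v_0,v_3] + [v_0,v_1],
  ∂[v_0,v_2,v_3] = [v_2,v_3] − [v_0,v_3] + [v_0,v_2].
The 6×4 boundary matrix has rank 3 and Smith normal form diag(1,1,1).

Computing H_k = (kernel of ∂_k) / (image of ∂_{k+1}):

  H_0: rank C_0 − rank ∂_1 = 4 − 3 = 1, and the invariant factors of ∂_1 are all 1, so H_0 ≅ Z.
  H_1: rank ker ∂_1 − rank ∂_2 = (6 − 3) − 3 = 0, and the invariant factors of ∂_2 are all 1, so H_1 ≅ 0.
  H_2: rank ker ∂_2 − rank ∂_3 = (4 − 3) − 0 = 1, and there is no ∂_3, so H_2 ≅ Z.

(K is a triangulation of the 2-sphere S^2.)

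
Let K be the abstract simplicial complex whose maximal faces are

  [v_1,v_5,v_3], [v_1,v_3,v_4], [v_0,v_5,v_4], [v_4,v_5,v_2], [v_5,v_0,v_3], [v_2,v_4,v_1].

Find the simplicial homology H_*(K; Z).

H_0 = Z,  H_1 = Z,  H_2 = 0.

Fix the vertex order v_0 < v_1 < v_2 < v_3 < v_4 < v_5 and write every simplex with vertices in increasing order. Then dim K = 2 and the simplices of K are:

  0-simplices (6): [v_0], [v_1], [v_2], [v_3], [v_4], [v_5]
  1-simplices (12): [v_0,v_3], [v_0,v_4], [v_0,v_5], [v_1,v_2], [v_1,v_3], [v_1,v_4], [v_1,v_5], [v_2,v_4], [v_2,v_5], [v_3,v_4], [v_3,v_5], [v_4,v_5]
  2-simplices (6): [v_0,v_3,v_5], [v_0,v_4,v_5], [v_1,v_2,v_4], [v_1,v_3,v_4], [v_1,v_3,v_5], [v_2,v_4,v_5]

giving chain groups C_0 ≅ Z^6, C_1 ≅ Z^12, C_2 ≅ Z^6.

∂_1: C_1 → C_0 maps an edge to its endpoints' difference, ∂[p,q] = q − p.
As a 6×12 matrix over Z this has rank 5, with invariant factors (1,1,1,1,1).

∂_2: C_2 → C_1 sends each 2-simplex [p,q,r] to [q,r] − [p,r] + [p,q]. For instance
  ∂[v_0,v_4,v_5] = [v_4,v_5] − [v_0,v_5] + [v_0,v_4],
  ∂[v_1,v_3,v_5] = [v_3,v_5] − [v_1,v_5] + [v_1,v_3].
As a 12×6 matrix over Z this has rank 6, with invariant factors (1,1,1,1,1,1).

Computing H_k = (kernel of ∂_k) / (image of ∂_{k+1}):

  H_0: rank C_0 − rank ∂_1 = 6 − 5 = 1, and the invariant factors of ∂_1 are all 1, so H_0 ≅ Z.
  H_1: rank ker ∂_1 − rank ∂_2 = (12 − 5) − 6 = 1, and the invariant factors of ∂_2 are all 1, so H_1 ≅ Z.
  H_2: rank ker ∂_2 − rank ∂_3 = (6 − 6) − 0 = 0, and there is no ∂_3, so H_2 ≅ 0.

(K is a triangulation of the cylinder S^1 x I.)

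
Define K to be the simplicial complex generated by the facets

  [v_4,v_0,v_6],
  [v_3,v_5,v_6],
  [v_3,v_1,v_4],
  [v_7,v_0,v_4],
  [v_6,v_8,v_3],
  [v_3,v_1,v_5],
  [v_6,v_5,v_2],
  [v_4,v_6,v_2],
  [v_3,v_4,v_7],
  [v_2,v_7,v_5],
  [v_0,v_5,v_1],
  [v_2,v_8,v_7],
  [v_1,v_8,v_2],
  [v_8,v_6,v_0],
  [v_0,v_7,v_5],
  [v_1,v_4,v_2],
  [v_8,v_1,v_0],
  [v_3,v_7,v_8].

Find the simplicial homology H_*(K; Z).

K has 9 vertices, 27 edges, 18 triangles.
rank ∂_0 = 0, rank ∂_1 = 8 ⇒ b_0 = 9 − 0 − 8 = 1; all invariant factors of ∂_1 are 1 so no torsion. So H_0 ≅ Z.
rank ∂_1 = 8, rank ∂_2 = 17 ⇒ b_1 = 27 − 8 − 17 = 2; all invariant factors of ∂_2 are 1 so no torsion. So H_1 ≅ Z^2.
rank ∂_2 = 17, rank ∂_3 = 0 ⇒ b_2 = 18 − 17 − 0 = 1. So H_2 ≅ Z.

H_0 = Z,  H_1 = Z^2,  H_2 = Z.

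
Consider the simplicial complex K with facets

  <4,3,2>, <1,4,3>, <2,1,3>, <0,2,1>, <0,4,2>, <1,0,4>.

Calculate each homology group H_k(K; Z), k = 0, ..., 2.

H_0 = Z,  H_1 = 0,  H_2 = Z.

We work with the vertex ordering 0 < 1 < 2 < 3 < 4. The simplices of K, each written with vertices in increasing order, are:

  0-simplices (5): [0], [1], [2], [3], [4]
  1-simplices (9): [0,1], [0,2], [0,4], [1,2], [1,3], [1,4], [2,3], [2,4], [3,4]
  2-simplices (6): [0,1,2], [0,1,4], [0,2,4], [1,2,3], [1,3,4], [2,3,4]

so the chain groups are C_0 ≅ Z^5, C_1 ≅ Z^9, C_2 ≅ Z^6.

∂_1: C_1 → C_0 sends each edge [p,q] (with p < q) to q − p. For instance
  ∂[1,4] = [4] − [1].
The resulting 5×9 matrix has rank 4, and its Smith normal form has invariant factors (1,1,1,1).

The boundary map ∂_2: C_2 → C_1 acts by ∂[p,q,r] = [q,r] − [p,r] + [p,q]. For instance
  ∂[0,2,4] = [2,4] − [0,4] + [0,2],
  ∂[1,3,4] = [3,4] − [1,4] + [1,3].
The 9×6 boundary matrix has rank 5 and Smith normal form diag(1,1,1,1,1).

Reading off H_k = ker ∂_k / im ∂_{k+1}:

  H_0: rank C_0 − rank ∂_1 = 5 − 4 = 1, and the invariant factors of ∂_1 are all 1, so H_0 ≅ Z.
  H_1: rank ker ∂_1 − rank ∂_2 = (9 − 4) − 5 = 0, and the invariant factors of ∂_2 are all 1, so H_1 ≅ 0.
  H_2: rank ker ∂_2 − rank ∂_3 = (6 − 5) − 0 = 1, and there is no ∂_3, so H_2 ≅ Z.

As a check, the Euler characteristic is 5 − 9 + 6 = 2, which agrees with 1 − 0 + 1 = 2.
(K is a triangulation of the 2-sphere S^2.)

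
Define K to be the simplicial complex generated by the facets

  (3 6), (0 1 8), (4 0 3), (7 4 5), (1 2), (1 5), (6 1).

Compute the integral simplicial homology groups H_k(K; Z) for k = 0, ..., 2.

We work with the vertex ordering 0 < 1 < 2 < 3 < 4 < 5 < 6 < 7 < 8. The simplices of K, each written with vertices in increasing order, are:

  0-simplices (9): [0], [1], [2], [3], [4], [5], [6], [7], [8]
  1-simplices (13): [0,1], [0,3], [0,4], [0,8], [1,2], [1,5], [1,6], [1,8], [3,4], [3,6], [4,5], [4,7], [5,7]
  2-simplices (3): [0,1,8], [0,3,4], [4,5,7]

giving chain groups C_0 ≅ Z^9, C_1 ≅ Z^13, C_2 ≅ Z^3.

∂_1: C_1 → C_0 maps an edge to its endpoints' difference, ∂[p,q] = q − p. For instance
  ∂[4,5] = [5] − [4].
The 9×13 boundary matrix has rank 8 and Smith normal form diag(1,1,1,1,1,1,1,1).

Boundary ∂_2: C_2 → C_1 sends each 2-simplex [p,q,r] to [q,r] − [p,r] + [p,q]. For instance
  ∂[0,1,8] = [1,8] − [0,8] + [0,1],
  ∂[4,5,7] = [5,7] − [4,7] + [4,5].
The resulting 13×3 matrix has rank 3, and its Smith normal form has invariant factors (1,1,1).

Computing H_k = (kernel of ∂_k) / (image of ∂_{k+1}):

  H_0: rank C_0 − rank ∂_1 = 9 − 8 = 1, and the invariant factors of ∂_1 are all 1, so H_0 ≅ Z.
  H_1: rank ker ∂_1 − rank ∂_2 = (13 − 8) − 3 = 2, and the invariant factors of ∂_2 are all 1, so H_1 ≅ Z^2.
  H_2: rank ker ∂_2 − rank ∂_3 = (3 − 3) − 0 = 0, and there is no ∂_3, so H_2 ≅ 0.

As a check, the Euler characteristic is 9 − 13 + 3 = -1, which agrees with 1 − 2 + 0 = -1.

H_0 = Z,  H_1 = Z^2,  H_2 = 0.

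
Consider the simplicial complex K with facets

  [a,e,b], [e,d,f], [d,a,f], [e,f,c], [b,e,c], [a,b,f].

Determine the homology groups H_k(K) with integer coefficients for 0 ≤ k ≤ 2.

H_0 = Z,  H_1 = Z,  H_2 = 0.

Order the vertices as a < b < c < d < e < f. Listing each simplex with vertices in this order, K has dimension 2 with simplices:

  0-simplices (6): a, b, c, d, e, f
  1-simplices (12): ab, ad, ae, af, bc, be, bf, ce, cf, de, df, ef
  2-simplices (6): abe, abf, adf, bce, cef, def

giving chain groups C_0 ≅ Z^6, C_1 ≅ Z^12, C_2 ≅ Z^6.

Boundary ∂_1: C_1 → C_0 maps an edge to its endpoints' difference, ∂[p,q] = q − p. For instance
  ∂ad = d − a.
The resulting 6×12 matrix has rank 5, and its Smith normal form has invariant factors (1,1,1,1,1).

The boundary map ∂_2: C_2 → C_1 acts by ∂[p,q,r] = [q,r] − [p,r] + [p,q]. For instance
  ∂bce = ce − be + bc,
  ∂abf = bf − af + ab.
As a 12×6 matrix over Z this has rank 6, with invariant factors (1,1,1,1,1,1).

Computing H_k = (kernel of ∂_k) / (image of ∂_{k+1}):

  H_0: rank C_0 − rank ∂_1 = 6 − 5 = 1, and the invariant factors of ∂_1 are all 1, so H_0 ≅ Z.
  H_1: rank ker ∂_1 − rank ∂_2 = (12 − 5) − 6 = 1, and the invariant factors of ∂_2 are all 1, so H_1 ≅ Z.
  H_2: rank ker ∂_2 − rank ∂_3 = (6 − 6) − 0 = 0, and there is no ∂_3, so H_2 ≅ 0.

(K is a triangulation of the cylinder S^1 x I.)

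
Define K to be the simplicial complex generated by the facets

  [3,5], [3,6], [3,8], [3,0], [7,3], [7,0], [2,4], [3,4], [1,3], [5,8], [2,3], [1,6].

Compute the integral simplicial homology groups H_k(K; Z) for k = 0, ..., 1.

H_0 = Z,  H_1 = Z^4.

Fix the vertex order 0 < 1 < 2 < 3 < 4 < 5 < 6 < 7 < 8 and write every simplex with vertices in increasing order. Then dim K = 1 and the simplices of K are:

  0-simplices (9): [0], [1], [2], [3], [4], [5], [6], [7], [8]
  1-simplices (12): [0,3], [0,7], [1,3], [1,6], [2,3], [2,4], [3,4], [3,5], [3,6], [3,7], [3,8], [5,8]

Hence C_0 ≅ Z^9, C_1 ≅ Z^12.

∂_1: C_1 → C_0 maps an edge to its endpoints' difference, ∂[p,q] = q − p. For instance
  ∂[3,4] = [4] − [3].
This gives a 9×12 integer matrix of rank 8; reducing to Smith normal form yields diagonal entries (1,1,1,1,1,1,1,1).

Now H_k = ker ∂_k / im ∂_{k+1}, so:

  H_0: rank C_0 − rank ∂_1 = 9 − 8 = 1, and the invariant factors of ∂_1 are all 1, so H_0 = Z.
  H_1: rank ker ∂_1 − rank ∂_2 = (12 − 8) − 0 = 4, and there is no ∂_2, so H_1 = Z^4.

As a check, the Euler characteristic is 9 − 12 = -3, which agrees with 1 − 4 = -3.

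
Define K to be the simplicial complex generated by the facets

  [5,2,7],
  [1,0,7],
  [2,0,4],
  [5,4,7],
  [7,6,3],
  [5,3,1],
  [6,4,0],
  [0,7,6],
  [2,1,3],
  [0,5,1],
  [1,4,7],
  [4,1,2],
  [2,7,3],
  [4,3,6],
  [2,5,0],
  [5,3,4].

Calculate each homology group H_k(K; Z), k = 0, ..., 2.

Fix the vertex order 0 < 1 < 2 < 3 < 4 < 5 < 6 < 7 and write every simplex with vertices in increasing order. Then dim K = 2 and the simplices of K are:

  0-simplices (8): [0], [1], [2], [3], [4], [5], [6], [7]
  1-simplices (24): (24 of them)
  2-simplices (16): [0,1,5], [0,1,7], [0,2,4], [0,2,5], [0,4,6], [0,6,7], [1,2,3], [1,2,4], [1,3,5], [1,4,7], [2,3,7], [2,5,7], [3,4,5], [3,4,6], [3,6,7], [4,5,7]

so the chain groups are C_0 ≅ Z^8, C_1 ≅ Z^24, C_2 ≅ Z^16.

∂_1: C_1 → C_0 sends each edge [p,q] (with p < q) to q − p. For instance
  ∂[0,7] = [7] − [0].
The 8×24 boundary matrix has rank 7 and Smith normal form diag(1,1,1,1,1,1,1).

Boundary ∂_2: C_2 → C_1 sends each 2-simplex [p,q,r] to [q,r] − [p,r] + [p,q]. For instance
  ∂[0,4,6] = [4,6] − [0,6] + [0,4],
  ∂[0,2,5] = [2,5] − [0,5] + [0,2].
The resulting 24×16 matrix has rank 15, and its Smith normal form has invariant factors (1,1,1,1,1,1,1,1,1,1,1,1,1,1,1).

Now H_k = ker ∂_k / im ∂_{k+1}, so:

  H_0: rank C_0 − rank ∂_1 = 8 − 7 = 1, and the invariant factors of ∂_1 are all 1, so H_0 ≅ Z.
  H_1: rank ker ∂_1 − rank ∂_2 = (24 − 7) − 15 = 2, and the invariant factors of ∂_2 are all 1, so H_1 ≅ Z^2.
  H_2: rank ker ∂_2 − rank ∂_3 = (16 − 15) − 0 = 1, and there is no ∂_3, so H_2 ≅ Z.

As a check, the Euler characteristic is 8 − 24 + 16 = 0, which agrees with 1 − 2 + 1 = 0.

H_0 = Z,  H_1 = Z^2,  H_2 = Z.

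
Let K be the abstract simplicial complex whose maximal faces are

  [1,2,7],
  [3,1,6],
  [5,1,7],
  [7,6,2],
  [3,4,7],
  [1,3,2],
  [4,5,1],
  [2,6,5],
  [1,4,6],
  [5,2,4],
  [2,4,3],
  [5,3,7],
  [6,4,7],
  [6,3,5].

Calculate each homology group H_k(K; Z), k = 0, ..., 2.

H_0 ≅ Z,  H_1 ≅ Z^2,  H_2 ≅ Z.

Fix the vertex order 1 < 2 < 3 < 4 < 5 < 6 < 7 and write every simplex with vertices in increasing order. Then dim K = 2 and the simplices of K are:

  0-simplices (7): [1], [2], [3], [4], [5], [6], [7]
  1-simplices (21): [1,2], [1,3], [1,4], [1,5], [1,6], [1,7], [2,3], [2,4], [2,5], [2,6], [2,7], [3,4], [3,5], [3,6], [3,7], [4,5], [4,6], [4,7], [5,6], [5,7], [6,7]
  2-simplices (14): [1,2,3], [1,2,7], [1,3,6], [1,4,5], [1,4,6], [1,5,7], [2,3,4], [2,4,5], [2,5,6], [2,6,7], [3,4,7], [3,5,6], [3,5,7], [4,6,7]

giving chain groups C_0 ≅ Z^7, C_1 ≅ Z^21, C_2 ≅ Z^14.

The boundary map ∂_1: C_1 → C_0 is given by ∂[p,q] = [q] − [p]. For instance
  ∂[4,5] = [5] − [4].
The resulting 7×21 matrix has rank 6, and its Smith normal form has invariant factors (1,1,1,1,1,1).

Boundary ∂_2: C_2 → C_1 acts by ∂[p,q,r] = [q,r] − [p,r] + [p,q]. For instance
  ∂[2,5,6] = [5,6] − [2,6] + [2,5],
  ∂[1,4,6] = [4,6] − [1,6] + [1,4].
The resulting 21×14 matrix has rank 13, and its Smith normal form has invariant factors (1,1,1,1,1,1,1,1,1,1,1,1,1).

Now H_k = ker ∂_k / im ∂_{k+1}, so:

  H_0: rank C_0 − rank ∂_1 = 7 − 6 = 1, and the invariant factors of ∂_1 are all 1, so H_0 = Z.
  H_1: rank ker ∂_1 − rank ∂_2 = (21 − 6) − 13 = 2, and the invariant factors of ∂_2 are all 1, so H_1 = Z^2.
  H_2: rank ker ∂_2 − rank ∂_3 = (14 − 13) − 0 = 1, and there is no ∂_3, so H_2 = Z.

(K is a triangulation of the torus T^2.)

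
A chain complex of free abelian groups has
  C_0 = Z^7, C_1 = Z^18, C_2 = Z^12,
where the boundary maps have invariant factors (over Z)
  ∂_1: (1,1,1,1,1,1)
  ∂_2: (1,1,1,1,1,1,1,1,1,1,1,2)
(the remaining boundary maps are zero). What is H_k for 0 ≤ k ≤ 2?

H_0 ≅ Z,  H_1 ≅ Z/2,  H_2 = 0.

H_0: b_0 = 7 − 0 − 6 = 1; torsion from ∂_1 factors > 1: none. So H_0 ≅ Z.
H_1: b_1 = 18 − 6 − 12 = 0; torsion from ∂_2 factors > 1: [2]. So H_1 ≅ Z/2.
H_2: b_2 = 12 − 12 − 0 = 0; torsion from ∂_3 factors > 1: none. So H_2 ≅ 0.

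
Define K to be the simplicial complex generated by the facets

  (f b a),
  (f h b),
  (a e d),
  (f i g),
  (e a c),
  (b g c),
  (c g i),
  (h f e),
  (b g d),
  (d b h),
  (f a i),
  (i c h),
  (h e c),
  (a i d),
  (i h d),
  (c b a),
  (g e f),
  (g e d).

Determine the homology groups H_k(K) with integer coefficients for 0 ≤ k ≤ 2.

H_0 = Z,  H_1 = Z^2,  H_2 = Z.

We work with the vertex ordering a < b < c < d < e < f < g < h < i. The simplices of K, each written with vertices in increasing order, are:

  0-simplices (9): a, b, c, d, e, f, g, h, i
  1-simplices (27): ab, ac, ad, ae, af, ai, bc, bd, bf, bg, bh, ce, cg, ch, ci, de, dg, dh, di, ef, eg, eh, fg, fh, fi, gi, hi
  2-simplices (18): abc, abf, ace, ade, adi, afi, bcg, bdg, bdh, bfh, ceh, cgi, chi, deg, dhi, efg, efh, fgi

so the chain groups are C_0 ≅ Z^9, C_1 ≅ Z^27, C_2 ≅ Z^18.

The boundary map ∂_1: C_1 → C_0 maps an edge to its endpoints' difference, ∂[p,q] = q − p.
The 9×27 boundary matrix has rank 8 and Smith normal form diag(1,1,1,1,1,1,1,1).

Boundary ∂_2: C_2 → C_1 sends each 2-simplex [p,q,r] to [q,r] − [p,r] + [p,q]. For instance
  ∂bcg = cg − bg + bc,
  ∂bfh = fh − bh + bf.
This gives a 27×18 integer matrix of rank 17; reducing to Smith normal form yields diagonal entries (1,1,1,1,1,1,1,1,1,1,1,1,1,1,1,1,1).

Now H_k = ker ∂_k / im ∂_{k+1}, so:

  H_0: rank C_0 − rank ∂_1 = 9 − 8 = 1, and the invariant factors of ∂_1 are all 1, so H_0 = Z.
  H_1: rank ker ∂_1 − rank ∂_2 = (27 − 8) − 17 = 2, and the invariant factors of ∂_2 are all 1, so H_1 = Z^2.
  H_2: rank ker ∂_2 − rank ∂_3 = (18 − 17) − 0 = 1, and there is no ∂_3, so H_2 = Z.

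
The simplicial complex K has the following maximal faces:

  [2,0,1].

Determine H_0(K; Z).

Take the total order 0 < 1 < 2 on the vertex set. Then K (dimension 2) consists of the simplices:

  0-simplices (3): [0], [1], [2]
  1-simplices (3): [0,1], [0,2], [1,2]
  2-simplices (1): [0,1,2]

giving chain groups C_0 ≅ Z^3, C_1 ≅ Z^3, C_2 ≅ Z^1.

The boundary map ∂_1: C_1 → C_0 maps an edge to its endpoints' difference, ∂[p,q] = q − p. For instance
  ∂[0,2] = [2] − [0].
The resulting 3×3 matrix has rank 2, and its Smith normal form has invariant factors (1,1).

∂_2: C_2 → C_1 sends each 2-simplex [p,q,r] to [q,r] − [p,r] + [p,q]. For instance
  ∂[0,1,2] = [1,2] − [0,2] + [0,1].
The 3×1 boundary matrix has rank 1 and Smith normal form diag(1).

Computing H_k = (kernel of ∂_k) / (image of ∂_{k+1}):

  H_0: rank C_0 − rank ∂_1 = 3 − 2 = 1, and the invariant factors of ∂_1 are all 1, so H_0 = Z.

H_0 = Z.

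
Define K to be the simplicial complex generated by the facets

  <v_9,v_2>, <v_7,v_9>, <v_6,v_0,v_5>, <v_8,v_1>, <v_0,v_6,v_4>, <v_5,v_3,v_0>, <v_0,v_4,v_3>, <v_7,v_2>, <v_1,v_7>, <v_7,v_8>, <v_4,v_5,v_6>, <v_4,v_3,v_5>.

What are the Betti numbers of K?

Fix the vertex order v_0 < v_1 < v_2 < v_3 < v_4 < v_5 < v_6 < v_7 < v_8 < v_9 and write every simplex with vertices in increasing order. Then dim K = 2 and the simplices of K are:

  0-simplices (10): [v_0], [v_1], [v_2], [v_3], [v_4], [v_5], [v_6], [v_7], [v_8], [v_9]
  1-simplices (15): (15 of them)
  2-simplices (6): [v_0,v_3,v_4], [v_0,v_3,v_5], [v_0,v_4,v_6], [v_0,v_5,v_6], [v_3,v_4,v_5], [v_4,v_5,v_6]

so the chain groups are C_0 ≅ Z^10, C_1 ≅ Z^15, C_2 ≅ Z^6.

Boundary ∂_1: C_1 → C_0 maps an edge to its endpoints' difference, ∂[p,q] = q − p. For instance
  ∂[v_0,v_6] = [v_6] − [v_0].
The 10×15 boundary matrix has rank 8 and Smith normal form diag(1,1,1,1,1,1,1,1).

The boundary map ∂_2: C_2 → C_1 maps a triangle to the signed sum of its edges. For instance
  ∂[v_0,v_5,v_6] = [v_5,v_6] − [v_0,v_6] + [v_0,v_5],
  ∂[v_4,v_5,v_6] = [v_5,v_6] − [v_4,v_6] + [v_4,v_5].
This gives a 15×6 integer matrix of rank 5; reducing to Smith normal form yields diagonal entries (1,1,1,1,1).

Reading off H_k = ker ∂_k / im ∂_{k+1}:

  H_0: rank C_0 − rank ∂_1 = 10 − 8 = 2, and the invariant factors of ∂_1 are all 1, so H_0 ≅ Z^2.
  H_1: rank ker ∂_1 − rank ∂_2 = (15 − 8) − 5 = 2, and the invariant factors of ∂_2 are all 1, so H_1 ≅ Z^2.
  H_2: rank ker ∂_2 − rank ∂_3 = (6 − 5) − 0 = 1, and there is no ∂_3, so H_2 ≅ Z.

(K is a triangulation of the disjoint union of a wedge of 2 circles and the 2-sphere S^2.)

Hence the Betti numbers are b_0 = 2, b_1 = 2, b_2 = 1.

b_0 = 2, b_1 = 2, b_2 = 1.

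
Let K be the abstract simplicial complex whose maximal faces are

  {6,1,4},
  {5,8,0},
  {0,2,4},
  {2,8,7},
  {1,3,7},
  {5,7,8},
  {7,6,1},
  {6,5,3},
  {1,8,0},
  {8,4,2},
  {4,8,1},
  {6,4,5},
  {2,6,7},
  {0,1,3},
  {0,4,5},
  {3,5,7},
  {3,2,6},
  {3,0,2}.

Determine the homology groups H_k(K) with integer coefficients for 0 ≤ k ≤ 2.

Take the total order 0 < 1 < 2 < 3 < 4 < 5 < 6 < 7 < 8 on the vertex set. Then K (dimension 2) consists of the simplices:

  0-simplices (9): [0], [1], [2], [3], [4], [5], [6], [7], [8]
  1-simplices (27): (27 of them)
  2-simplices (18): [0,1,3], [0,1,8], [0,2,3], [0,2,4], [0,4,5], [0,5,8], [1,3,7], [1,4,6], [1,4,8], [1,6,7], [2,3,6], [2,4,8], [2,6,7], [2,7,8], [3,5,6], [3,5,7], [4,5,6], [5,7,8]

Hence C_0 ≅ Z^9, C_1 ≅ Z^27, C_2 ≅ Z^18.

∂_1: C_1 → C_0 sends each edge [p,q] (with p < q) to q − p. For instance
  ∂[1,4] = [4] − [1].
The 9×27 boundary matrix has rank 8 and Smith normal form diag(1,1,1,1,1,1,1,1).

The boundary map ∂_2: C_2 → C_1 acts by ∂[p,q,r] = [q,r] − [p,r] + [p,q]. For instance
  ∂[2,3,6] = [3,6] − [2,6] + [2,3],
  ∂[0,4,5] = [4,5] − [0,5] + [0,4].
This gives a 27×18 integer matrix of rank 18; reducing to Smith normal form yields diagonal entries (1,1,1,1,1,1,1,1,1,1,1,1,1,1,1,1,1,2).

Now H_k = ker ∂_k / im ∂_{k+1}, so:

  H_0: rank C_0 − rank ∂_1 = 9 − 8 = 1, and the invariant factors of ∂_1 are all 1, so H_0 = Z.
  H_1: rank ker ∂_1 − rank ∂_2 = (27 − 8) − 18 = 1, and ∂_2 has invariant factor 2 > 1, so H_1 = Z × Z/2.
  H_2: rank ker ∂_2 − rank ∂_3 = (18 − 18) − 0 = 0, and there is no ∂_3, so H_2 = 0.

H_0 ≅ Z,  H_1 ≅ Z × Z/2,  H_2 = 0.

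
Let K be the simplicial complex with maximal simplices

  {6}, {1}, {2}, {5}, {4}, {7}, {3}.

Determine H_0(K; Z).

H_0 ≅ Z^7.

Take the total order 1 < 2 < 3 < 4 < 5 < 6 < 7 on the vertex set. Then K (dimension 0) consists of the simplices:

  0-simplices (7): [1], [2], [3], [4], [5], [6], [7]

giving chain groups C_0 ≅ Z^7.

Now H_k = ker ∂_k / im ∂_{k+1}, so:

  H_0: rank C_0 − rank ∂_1 = 7 − 0 = 7, and there is no ∂_1, so H_0 ≅ Z^7.

(K is a triangulation of the disjoint union of a set of 3 points and a set of 4 points.)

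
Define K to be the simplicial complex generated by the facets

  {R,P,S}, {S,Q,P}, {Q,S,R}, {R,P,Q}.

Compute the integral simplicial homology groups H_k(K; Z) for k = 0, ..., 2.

H_0 = Z,  H_1 = 0,  H_2 = Z.

Order the vertices as P < Q < R < S. Listing each simplex with vertices in this order, K has dimension 2 with simplices:

  0-simplices (4): P, Q, R, S
  1-simplices (6): PQ, PR, PS, QR, QS, RS
  2-simplices (4): PQR, PQS, PRS, QRS

Hence C_0 ≅ Z^4, C_1 ≅ Z^6, C_2 ≅ Z^4.

The boundary map ∂_1: C_1 → C_0 sends each edge [p,q] (with p < q) to q − p. For instance
  ∂PS = S − P.
As a 4×6 matrix over Z this has rank 3, with invariant factors (1,1,1).

∂_2: C_2 → C_1 maps a triangle to the signed sum of its edges. For instance
  ∂PRS = RS − PS + PR,
  ∂PQR = QR − PR + PQ.
The resulting 6×4 matrix has rank 3, and its Smith normal form has invariant factors (1,1,1).

Now H_k = ker ∂_k / im ∂_{k+1}, so:

  H_0: rank C_0 − rank ∂_1 = 4 − 3 = 1, and the invariant factors of ∂_1 are all 1, so H_0 = Z.
  H_1: rank ker ∂_1 − rank ∂_2 = (6 − 3) − 3 = 0, and the invariant factors of ∂_2 are all 1, so H_1 = 0.
  H_2: rank ker ∂_2 − rank ∂_3 = (4 − 3) − 0 = 1, and there is no ∂_3, so H_2 = Z.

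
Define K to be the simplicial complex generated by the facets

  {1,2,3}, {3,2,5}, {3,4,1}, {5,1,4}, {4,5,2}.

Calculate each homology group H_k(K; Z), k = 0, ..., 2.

K has 5 vertices, 10 edges, 5 triangles.
rank ∂_0 = 0, rank ∂_1 = 4 ⇒ b_0 = 5 − 0 − 4 = 1; all invariant factors of ∂_1 are 1 so no torsion. So H_0 ≅ Z.
rank ∂_1 = 4, rank ∂_2 = 5 ⇒ b_1 = 10 − 4 − 5 = 1; all invariant factors of ∂_2 are 1 so no torsion. So H_1 ≅ Z.
rank ∂_2 = 5, rank ∂_3 = 0 ⇒ b_2 = 5 − 5 − 0 = 0. So H_2 ≅ 0.

H_0 ≅ Z,  H_1 ≅ Z,  H_2 = 0.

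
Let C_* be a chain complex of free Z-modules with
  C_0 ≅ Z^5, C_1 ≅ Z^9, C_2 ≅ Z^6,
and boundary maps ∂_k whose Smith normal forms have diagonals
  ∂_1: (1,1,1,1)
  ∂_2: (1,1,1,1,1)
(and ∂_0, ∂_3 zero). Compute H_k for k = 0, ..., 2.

H_0 = Z,  H_1 = 0,  H_2 = Z.

H_0: b_0 = 5 − 0 − 4 = 1; torsion from ∂_1 factors > 1: none. So H_0 = Z.
H_1: b_1 = 9 − 4 − 5 = 0; torsion from ∂_2 factors > 1: none. So H_1 = 0.
H_2: b_2 = 6 − 5 − 0 = 1; torsion from ∂_3 factors > 1: none. So H_2 = Z.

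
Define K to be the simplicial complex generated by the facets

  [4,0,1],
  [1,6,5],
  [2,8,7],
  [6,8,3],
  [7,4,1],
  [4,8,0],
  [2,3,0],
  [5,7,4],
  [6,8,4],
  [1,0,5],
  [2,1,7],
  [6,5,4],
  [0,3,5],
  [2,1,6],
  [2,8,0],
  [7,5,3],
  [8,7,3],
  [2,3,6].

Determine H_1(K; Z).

We work with the vertex ordering 0 < 1 < 2 < 3 < 4 < 5 < 6 < 7 < 8. The simplices of K, each written with vertices in increasing order, are:

  0-simplices (9): [0], [1], [2], [3], [4], [5], [6], [7], [8]
  1-simplices (27): (27 of them)
  2-simplices (18): [0,1,4], [0,1,5], [0,2,3], [0,2,8], [0,3,5], [0,4,8], [1,2,6], [1,2,7], [1,4,7], [1,5,6], [2,3,6], [2,7,8], [3,5,7], [3,6,8], [3,7,8], [4,5,6], [4,5,7], [4,6,8]

so the chain groups are C_0 ≅ Z^9, C_1 ≅ Z^27, C_2 ≅ Z^18.

The boundary map ∂_1: C_1 → C_0 is given by ∂[p,q] = [q] − [p]. For instance
  ∂[7,8] = [8] − [7].
This gives a 9×27 integer matrix of rank 8; reducing to Smith normal form yields diagonal entries (1,1,1,1,1,1,1,1).

The boundary map ∂_2: C_2 → C_1 maps a triangle to the signed sum of its edges. For instance
  ∂[0,4,8] = [4,8] − [0,8] + [0,4],
  ∂[2,3,6] = [3,6] − [2,6] + [2,3].
As a 27×18 matrix over Z this has rank 18, with invariant factors (1,1,1,1,1,1,1,1,1,1,1,1,1,1,1,1,1,2).

Now H_k = ker ∂_k / im ∂_{k+1}, so:

  H_1: rank ker ∂_1 − rank ∂_2 = (27 − 8) − 18 = 1, and ∂_2 has invariant factor 2 > 1, so H_1 = Z ⊕ Z/2Z.

H_1 ≅ Z ⊕ Z/2Z.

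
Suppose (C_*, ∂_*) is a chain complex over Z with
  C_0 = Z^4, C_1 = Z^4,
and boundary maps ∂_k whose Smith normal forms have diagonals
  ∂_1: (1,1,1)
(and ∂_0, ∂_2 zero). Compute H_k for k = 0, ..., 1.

H_0 = Z,  H_1 = Z.

H_0: b_0 = 4 − 0 − 3 = 1; torsion from ∂_1 factors > 1: none. So H_0 = Z.
H_1: b_1 = 4 − 3 − 0 = 1; torsion from ∂_2 factors > 1: none. So H_1 = Z.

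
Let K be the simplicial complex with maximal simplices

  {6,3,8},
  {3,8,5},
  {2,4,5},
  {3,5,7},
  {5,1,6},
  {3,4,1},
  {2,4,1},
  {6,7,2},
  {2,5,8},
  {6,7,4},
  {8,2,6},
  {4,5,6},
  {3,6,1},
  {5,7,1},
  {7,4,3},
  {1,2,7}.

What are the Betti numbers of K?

b_0 = 1, b_1 = 2, b_2 = 1.

We work with the vertex ordering 1 < 2 < 3 < 4 < 5 < 6 < 7 < 8. The simplices of K, each written with vertices in increasing order, are:

  0-simplices (8): [1], [2], [3], [4], [5], [6], [7], [8]
  1-simplices (24): (24 of them)
  2-simplices (16): [1,2,4], [1,2,7], [1,3,4], [1,3,6], [1,5,6], [1,5,7], [2,4,5], [2,5,8], [2,6,7], [2,6,8], [3,4,7], [3,5,7], [3,5,8], [3,6,8], [4,5,6], [4,6,7]

so the chain groups are C_0 ≅ Z^8, C_1 ≅ Z^24, C_2 ≅ Z^16.

∂_1: C_1 → C_0 maps an edge to its endpoints' difference, ∂[p,q] = q − p.
This gives a 8×24 integer matrix of rank 7; reducing to Smith normal form yields diagonal entries (1,1,1,1,1,1,1).

∂_2: C_2 → C_1 maps a triangle to the signed sum of its edges. For instance
  ∂[2,6,8] = [6,8] − [2,8] + [2,6],
  ∂[2,5,8] = [5,8] − [2,8] + [2,5].
As a 24×16 matrix over Z this has rank 15, with invariant factors (1,1,1,1,1,1,1,1,1,1,1,1,1,1,1).

Now H_k = ker ∂_k / im ∂_{k+1}, so:

  H_0: rank C_0 − rank ∂_1 = 8 − 7 = 1, and the invariant factors of ∂_1 are all 1, so H_0 = Z.
  H_1: rank ker ∂_1 − rank ∂_2 = (24 − 7) − 15 = 2, and the invariant factors of ∂_2 are all 1, so H_1 = Z^2.
  H_2: rank ker ∂_2 − rank ∂_3 = (16 − 15) − 0 = 1, and there is no ∂_3, so H_2 = Z.

(K is a triangulation of the torus T^2.)

Hence the Betti numbers are b_0 = 1, b_1 = 2, b_2 = 1.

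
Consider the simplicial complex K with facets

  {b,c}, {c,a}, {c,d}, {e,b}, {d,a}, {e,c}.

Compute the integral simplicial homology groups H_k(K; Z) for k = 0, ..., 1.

Fix the vertex order a < b < c < d < e and write every simplex with vertices in increasing order. Then dim K = 1 and the simplices of K are:

  0-simplices (5): a, b, c, d, e
  1-simplices (6): ac, ad, bc, be, cd, ce

Hence C_0 ≅ Z^5, C_1 ≅ Z^6.

∂_1: C_1 → C_0 maps an edge to its endpoints' difference, ∂[p,q] = q − p. For instance
  ∂ad = d − a.
The 5×6 boundary matrix has rank 4 and Smith normal form diag(1,1,1,1).

Reading off H_k = ker ∂_k / im ∂_{k+1}:

  H_0: rank C_0 − rank ∂_1 = 5 − 4 = 1, and the invariant factors of ∂_1 are all 1, so H_0 ≅ Z.
  H_1: rank ker ∂_1 − rank ∂_2 = (6 − 4) − 0 = 2, and there is no ∂_2, so H_1 ≅ Z^2.

H_0 ≅ Z,  H_1 ≅ Z^2.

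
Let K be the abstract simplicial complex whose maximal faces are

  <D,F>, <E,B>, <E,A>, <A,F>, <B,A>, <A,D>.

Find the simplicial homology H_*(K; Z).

K has 5 vertices, 6 edges.
rank ∂_0 = 0, rank ∂_1 = 4 ⇒ b_0 = 5 − 0 − 4 = 1; all invariant factors of ∂_1 are 1 so no torsion. So H_0 = Z.
rank ∂_1 = 4, rank ∂_2 = 0 ⇒ b_1 = 6 − 4 − 0 = 2. So H_1 = Z^2.

H_0 = Z,  H_1 = Z^2.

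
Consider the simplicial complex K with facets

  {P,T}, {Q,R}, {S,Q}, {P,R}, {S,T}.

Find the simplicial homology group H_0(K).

H_0 ≅ Z.

K has 5 vertices, 5 edges.
rank ∂_0 = 0, rank ∂_1 = 4 ⇒ b_0 = 5 − 0 − 4 = 1; all invariant factors of ∂_1 are 1 so no torsion. So H_0 = Z.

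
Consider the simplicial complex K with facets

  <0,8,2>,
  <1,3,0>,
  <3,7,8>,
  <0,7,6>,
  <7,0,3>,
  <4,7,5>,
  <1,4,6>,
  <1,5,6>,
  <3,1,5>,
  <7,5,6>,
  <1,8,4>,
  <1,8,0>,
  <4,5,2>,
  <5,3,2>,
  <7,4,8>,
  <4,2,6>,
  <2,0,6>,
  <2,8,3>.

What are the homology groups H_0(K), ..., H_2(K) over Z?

Take the total order 0 < 1 < 2 < 3 < 4 < 5 < 6 < 7 < 8 on the vertex set. Then K (dimension 2) consists of the simplices:

  0-simplices (9): [0], [1], [2], [3], [4], [5], [6], [7], [8]
  1-simplices (27): (27 of them)
  2-simplices (18): [0,1,3], [0,1,8], [0,2,6], [0,2,8], [0,3,7], [0,6,7], [1,3,5], [1,4,6], [1,4,8], [1,5,6], [2,3,5], [2,3,8], [2,4,5], [2,4,6], [3,7,8], [4,5,7], [4,7,8], [5,6,7]

Hence C_0 ≅ Z^9, C_1 ≅ Z^27, C_2 ≅ Z^18.

The boundary map ∂_1: C_1 → C_0 maps an edge to its endpoints' difference, ∂[p,q] = q − p. For instance
  ∂[0,1] = [1] − [0].
The resulting 9×27 matrix has rank 8, and its Smith normal form has invariant factors (1,1,1,1,1,1,1,1).

Boundary ∂_2: C_2 → C_1 maps a triangle to the signed sum of its edges. For instance
  ∂[2,3,8] = [3,8] − [2,8] + [2,3],
  ∂[2,4,6] = [4,6] − [2,6] + [2,4].
As a 27×18 matrix over Z this has rank 18, with invariant factors (1,1,1,1,1,1,1,1,1,1,1,1,1,1,1,1,1,2).

Now H_k = ker ∂_k / im ∂_{k+1}, so:

  H_0: rank C_0 − rank ∂_1 = 9 − 8 = 1, and the invariant factors of ∂_1 are all 1, so H_0 ≅ Z.
  H_1: rank ker ∂_1 − rank ∂_2 = (27 − 8) − 18 = 1, and ∂_2 has invariant factor 2 > 1, so H_1 ≅ Z ⊕ Z/2.
  H_2: rank ker ∂_2 − rank ∂_3 = (18 − 18) − 0 = 0, and there is no ∂_3, so H_2 ≅ 0.

(K is a triangulation of the Klein bottle.)

H_0 = Z,  H_1 = Z ⊕ Z/2,  H_2 = 0.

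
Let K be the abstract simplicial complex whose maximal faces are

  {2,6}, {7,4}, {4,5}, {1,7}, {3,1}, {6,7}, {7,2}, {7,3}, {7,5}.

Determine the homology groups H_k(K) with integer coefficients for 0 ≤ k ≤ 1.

We work with the vertex ordering 1 < 2 < 3 < 4 < 5 < 6 < 7. The simplices of K, each written with vertices in increasing order, are:

  0-simplices (7): [1], [2], [3], [4], [5], [6], [7]
  1-simplices (9): [1,3], [1,7], [2,6], [2,7], [3,7], [4,5], [4,7], [5,7], [6,7]

so the chain groups are C_0 ≅ Z^7, C_1 ≅ Z^9.

∂_1: C_1 → C_0 sends each edge [p,q] (with p < q) to q − p. For instance
  ∂[4,5] = [5] − [4].
This gives a 7×9 integer matrix of rank 6; reducing to Smith normal form yields diagonal entries (1,1,1,1,1,1).

From H_k ≅ ker(∂_k) / im(∂_{k+1}) we obtain:

  H_0: rank C_0 − rank ∂_1 = 7 − 6 = 1, and the invariant factors of ∂_1 are all 1, so H_0 = Z.
  H_1: rank ker ∂_1 − rank ∂_2 = (9 − 6) − 0 = 3, and there is no ∂_2, so H_1 = Z^3.

(K is a triangulation of a wedge of 3 circles.)

H_0 = Z,  H_1 = Z^3.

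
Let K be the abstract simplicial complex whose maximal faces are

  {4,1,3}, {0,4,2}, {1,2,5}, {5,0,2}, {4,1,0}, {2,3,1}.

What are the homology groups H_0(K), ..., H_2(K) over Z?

H_0 = Z,  H_1 = Z,  H_2 = 0.

Order the vertices as 0 < 1 < 2 < 3 < 4 < 5. Listing each simplex with vertices in this order, K has dimension 2 with simplices:

  0-simplices (6): [0], [1], [2], [3], [4], [5]
  1-simplices (12): [0,1], [0,2], [0,4], [0,5], [1,2], [1,3], [1,4], [1,5], [2,3], [2,4], [2,5], [3,4]
  2-simplices (6): [0,1,4], [0,2,4], [0,2,5], [1,2,3], [1,2,5], [1,3,4]

so the chain groups are C_0 ≅ Z^6, C_1 ≅ Z^12, C_2 ≅ Z^6.

Boundary ∂_1: C_1 → C_0 is given by ∂[p,q] = [q] − [p]. For instance
  ∂[2,3] = [3] − [2].
The resulting 6×12 matrix has rank 5, and its Smith normal form has invariant factors (1,1,1,1,1).

Boundary ∂_2: C_2 → C_1 maps a triangle to the signed sum of its edges. For instance
  ∂[0,2,5] = [2,5] − [0,5] + [0,2],
  ∂[1,2,5] = [2,5] − [1,5] + [1,2].
The 12×6 boundary matrix has rank 6 and Smith normal form diag(1,1,1,1,1,1).

From H_k ≅ ker(∂_k) / im(∂_{k+1}) we obtain:

  H_0: rank C_0 − rank ∂_1 = 6 − 5 = 1, and the invariant factors of ∂_1 are all 1, so H_0 ≅ Z.
  H_1: rank ker ∂_1 − rank ∂_2 = (12 − 5) − 6 = 1, and the invariant factors of ∂_2 are all 1, so H_1 ≅ Z.
  H_2: rank ker ∂_2 − rank ∂_3 = (6 − 6) − 0 = 0, and there is no ∂_3, so H_2 ≅ 0.

As a check, the Euler characteristic is 6 − 12 + 6 = 0, which agrees with 1 − 1 + 0 = 0.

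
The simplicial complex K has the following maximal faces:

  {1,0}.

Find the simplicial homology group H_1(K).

H_1 ≅ 0.

Fix the vertex order 0 < 1 and write every simplex with vertices in increasing order. Then dim K = 1 and the simplices of K are:

  0-simplices (2): [0], [1]
  1-simplices (1): [0,1]

giving chain groups C_0 ≅ Z^2, C_1 ≅ Z^1.

Boundary ∂_1: C_1 → C_0 sends each edge [p,q] (with p < q) to q − p. For instance
  ∂[0,1] = [1] − [0].
The resulting 2×1 matrix has rank 1, and its Smith normal form has invariant factors (1).

Now H_k = ker ∂_k / im ∂_{k+1}, so:

  H_1: rank ker ∂_1 − rank ∂_2 = (1 − 1) − 0 = 0, and there is no ∂_2, so H_1 ≅ 0.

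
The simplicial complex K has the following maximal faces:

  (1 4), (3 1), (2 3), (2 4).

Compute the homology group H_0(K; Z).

Fix the vertex order 1 < 2 < 3 < 4 and write every simplex with vertices in increasing order. Then dim K = 1 and the simplices of K are:

  0-simplices (4): [1], [2], [3], [4]
  1-simplices (4): [1,3], [1,4], [2,3], [2,4]

giving chain groups C_0 ≅ Z^4, C_1 ≅ Z^4.

Boundary ∂_1: C_1 → C_0 maps an edge to its endpoints' difference, ∂[p,q] = q − p. For instance
  ∂[1,4] = [4] − [1].
The resulting 4×4 matrix has rank 3, and its Smith normal form has invariant factors (1,1,1).

Computing H_k = (kernel of ∂_k) / (image of ∂_{k+1}):

  H_0: rank C_0 − rank ∂_1 = 4 − 3 = 1, and the invariant factors of ∂_1 are all 1, so H_0 ≅ Z.

H_0 ≅ Z.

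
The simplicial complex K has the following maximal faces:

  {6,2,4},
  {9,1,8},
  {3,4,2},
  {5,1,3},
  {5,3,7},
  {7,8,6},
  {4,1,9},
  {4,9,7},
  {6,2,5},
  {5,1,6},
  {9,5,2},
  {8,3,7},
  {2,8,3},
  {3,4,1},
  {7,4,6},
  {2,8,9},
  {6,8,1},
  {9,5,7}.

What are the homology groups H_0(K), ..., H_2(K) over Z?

H_0 ≅ Z,  H_1 ≅ Z^2,  H_2 ≅ Z.

Take the total order 1 < 2 < 3 < 4 < 5 < 6 < 7 < 8 < 9 on the vertex set. Then K (dimension 2) consists of the simplices:

  0-simplices (9): [1], [2], [3], [4], [5], [6], [7], [8], [9]
  1-simplices (27): (27 of them)
  2-simplices (18): [1,3,4], [1,3,5], [1,4,9], [1,5,6], [1,6,8], [1,8,9], [2,3,4], [2,3,8], [2,4,6], [2,5,6], [2,5,9], [2,8,9], [3,5,7], [3,7,8], [4,6,7], [4,7,9], [5,7,9], [6,7,8]

so the chain groups are C_0 ≅ Z^9, C_1 ≅ Z^27, C_2 ≅ Z^18.

Boundary ∂_1: C_1 → C_0 is given by ∂[p,q] = [q] − [p]. For instance
  ∂[3,4] = [4] − [3].
As a 9×27 matrix over Z this has rank 8, with invariant factors (1,1,1,1,1,1,1,1).

The boundary map ∂_2: C_2 → C_1 maps a triangle to the signed sum of its edges. For instance
  ∂[5,7,9] = [7,9] − [5,9] + [5,7],
  ∂[2,8,9] = [8,9] − [2,9] + [2,8].
The resulting 27×18 matrix has rank 17, and its Smith normal form has invariant factors (1,1,1,1,1,1,1,1,1,1,1,1,1,1,1,1,1).

From H_k ≅ ker(∂_k) / im(∂_{k+1}) we obtain:

  H_0: rank C_0 − rank ∂_1 = 9 − 8 = 1, and the invariant factors of ∂_1 are all 1, so H_0 ≅ Z.
  H_1: rank ker ∂_1 − rank ∂_2 = (27 − 8) − 17 = 2, and the invariant factors of ∂_2 are all 1, so H_1 ≅ Z^2.
  H_2: rank ker ∂_2 − rank ∂_3 = (18 − 17) − 0 = 1, and there is no ∂_3, so H_2 ≅ Z.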